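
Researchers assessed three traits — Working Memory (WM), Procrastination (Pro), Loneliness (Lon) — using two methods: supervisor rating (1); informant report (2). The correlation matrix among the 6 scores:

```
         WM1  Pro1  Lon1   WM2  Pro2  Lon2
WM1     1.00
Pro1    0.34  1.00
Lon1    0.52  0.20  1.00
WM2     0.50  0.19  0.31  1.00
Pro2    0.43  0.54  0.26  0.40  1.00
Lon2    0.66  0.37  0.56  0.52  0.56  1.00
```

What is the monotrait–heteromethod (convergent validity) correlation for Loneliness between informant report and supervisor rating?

0.56

Same trait (Lon), different methods: r(Lon2, Lon1) = 0.56.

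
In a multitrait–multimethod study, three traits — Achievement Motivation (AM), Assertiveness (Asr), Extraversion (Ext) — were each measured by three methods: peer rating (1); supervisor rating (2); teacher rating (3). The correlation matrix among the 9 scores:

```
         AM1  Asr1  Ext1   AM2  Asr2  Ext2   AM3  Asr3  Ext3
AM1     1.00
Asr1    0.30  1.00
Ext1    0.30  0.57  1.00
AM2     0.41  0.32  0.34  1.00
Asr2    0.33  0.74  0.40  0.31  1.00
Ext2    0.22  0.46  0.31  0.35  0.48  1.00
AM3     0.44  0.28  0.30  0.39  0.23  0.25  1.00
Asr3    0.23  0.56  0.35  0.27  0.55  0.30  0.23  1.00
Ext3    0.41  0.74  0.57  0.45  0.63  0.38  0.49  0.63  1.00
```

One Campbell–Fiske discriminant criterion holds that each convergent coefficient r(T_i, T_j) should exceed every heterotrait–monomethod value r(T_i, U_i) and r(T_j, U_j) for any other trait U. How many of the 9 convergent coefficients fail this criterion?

7

Each convergent coefficient versus the relevant comparison correlations:
AM (methods 1·2): 0.41 vs {0.30, 0.31, 0.30, 0.35} → pass.
AM (methods 1·3): 0.44 vs {0.30, 0.23, 0.30, 0.49} → fail.
AM (methods 2·3): 0.39 vs {0.31, 0.23, 0.35, 0.49} → fail.
Asr (methods 1·2): 0.74 vs {0.30, 0.31, 0.57, 0.48} → pass.
Asr (methods 1·3): 0.56 vs {0.30, 0.23, 0.57, 0.63} → fail.
Asr (methods 2·3): 0.55 vs {0.31, 0.23, 0.48, 0.63} → fail.
Ext (methods 1·2): 0.31 vs {0.30, 0.35, 0.57, 0.48} → fail.
Ext (methods 1·3): 0.57 vs {0.30, 0.49, 0.57, 0.63} → fail.
Ext (methods 2·3): 0.38 vs {0.35, 0.49, 0.48, 0.63} → fail.
7 of 9 fail.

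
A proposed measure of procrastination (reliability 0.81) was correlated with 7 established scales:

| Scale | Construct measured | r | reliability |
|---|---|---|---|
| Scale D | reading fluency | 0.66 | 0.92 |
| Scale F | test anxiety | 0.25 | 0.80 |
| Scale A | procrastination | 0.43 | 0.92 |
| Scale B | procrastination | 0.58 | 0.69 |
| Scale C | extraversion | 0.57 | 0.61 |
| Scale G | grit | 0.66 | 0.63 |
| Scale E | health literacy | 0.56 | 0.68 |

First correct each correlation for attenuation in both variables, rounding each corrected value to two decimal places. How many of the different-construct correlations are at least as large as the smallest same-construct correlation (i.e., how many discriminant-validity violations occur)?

Disattenuated r (r / √(r_scale · r_new)):
  Scale D (disc): 0.66 / √(0.92·0.81) = 0.76
  Scale F (disc): 0.25 / √(0.80·0.81) = 0.31
  Scale A (conv): 0.43 / √(0.92·0.81) = 0.50
  Scale B (conv): 0.58 / √(0.69·0.81) = 0.78
  Scale C (disc): 0.57 / √(0.61·0.81) = 0.81
  Scale G (disc): 0.66 / √(0.63·0.81) = 0.92
  Scale E (disc): 0.56 / √(0.68·0.81) = 0.75
Smallest convergent = 0.50. Discriminant values: 0.76, 0.31, 0.81, 0.92, 0.75; count ≥ 0.50 → 4.

4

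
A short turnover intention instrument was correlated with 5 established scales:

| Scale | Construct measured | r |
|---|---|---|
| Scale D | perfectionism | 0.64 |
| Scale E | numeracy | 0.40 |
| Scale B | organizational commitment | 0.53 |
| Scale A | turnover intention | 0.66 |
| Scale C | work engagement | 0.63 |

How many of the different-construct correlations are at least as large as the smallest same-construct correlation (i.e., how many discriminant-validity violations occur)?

Convergent (same construct = turnover intention): Scale A.
Smallest convergent = 0.66. Discriminant values: 0.64, 0.40, 0.53, 0.63; count ≥ 0.66 → 0.

0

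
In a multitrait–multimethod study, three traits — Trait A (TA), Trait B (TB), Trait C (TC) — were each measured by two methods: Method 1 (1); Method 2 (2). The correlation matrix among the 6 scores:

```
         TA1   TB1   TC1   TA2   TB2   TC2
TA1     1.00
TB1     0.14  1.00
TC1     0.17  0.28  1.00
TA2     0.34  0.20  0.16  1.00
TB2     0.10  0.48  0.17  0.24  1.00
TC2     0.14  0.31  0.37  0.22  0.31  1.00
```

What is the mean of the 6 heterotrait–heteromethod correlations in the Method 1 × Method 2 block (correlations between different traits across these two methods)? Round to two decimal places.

HTHM values (method 1 × method 2): 0.10, 0.14, 0.20, 0.31, 0.16, 0.17; mean = 1.08/6 = 0.18.

0.18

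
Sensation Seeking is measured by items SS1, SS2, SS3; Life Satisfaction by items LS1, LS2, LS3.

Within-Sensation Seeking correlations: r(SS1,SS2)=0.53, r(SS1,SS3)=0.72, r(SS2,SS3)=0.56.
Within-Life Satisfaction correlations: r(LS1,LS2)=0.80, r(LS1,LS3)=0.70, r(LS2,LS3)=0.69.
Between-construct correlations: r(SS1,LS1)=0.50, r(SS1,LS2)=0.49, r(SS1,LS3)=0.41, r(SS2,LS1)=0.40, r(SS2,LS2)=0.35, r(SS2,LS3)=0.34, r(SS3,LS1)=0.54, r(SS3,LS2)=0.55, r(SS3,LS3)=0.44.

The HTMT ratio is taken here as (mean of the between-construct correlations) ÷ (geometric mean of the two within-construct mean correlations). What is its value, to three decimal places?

0.673

Between-construct mean = 4.02/9 = 0.4467.
Mean within-SS = 1.81/3 = 0.6033; mean within-LS = 2.19/3 = 0.7300.
Geometric mean = √(0.6033 × 0.7300) = 0.6636.
HTMT = 0.4467 / 0.6636 = 0.673.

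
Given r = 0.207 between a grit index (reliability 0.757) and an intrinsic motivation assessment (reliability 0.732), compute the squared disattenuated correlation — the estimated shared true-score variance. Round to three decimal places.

0.077

Disattenuated r = 0.207 / √(0.757 × 0.732) = 0.207 / 0.7444 = 0.2781.
Shared true-score variance = 0.2781² = 0.0773 ≈ 0.077.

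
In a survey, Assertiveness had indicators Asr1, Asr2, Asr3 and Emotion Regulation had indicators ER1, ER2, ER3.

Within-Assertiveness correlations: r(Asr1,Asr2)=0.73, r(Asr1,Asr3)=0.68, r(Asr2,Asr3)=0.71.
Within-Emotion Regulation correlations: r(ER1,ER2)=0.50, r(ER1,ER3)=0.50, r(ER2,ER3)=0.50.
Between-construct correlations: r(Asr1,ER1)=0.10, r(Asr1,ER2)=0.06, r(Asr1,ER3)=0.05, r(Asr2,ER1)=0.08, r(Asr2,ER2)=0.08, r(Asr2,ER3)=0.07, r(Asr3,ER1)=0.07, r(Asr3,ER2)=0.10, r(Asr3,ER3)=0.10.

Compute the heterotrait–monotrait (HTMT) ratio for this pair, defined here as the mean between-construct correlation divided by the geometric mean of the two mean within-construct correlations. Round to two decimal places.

Mean between = 0.71/9 = 0.0789.
Mean within-Asr = 2.12/3 = 0.7067; mean within-ER = 1.50/3 = 0.5000.
Geometric mean = √(0.7067 × 0.5000) = 0.5944.
HTMT = 0.0789 / 0.5944 = 0.13.

0.13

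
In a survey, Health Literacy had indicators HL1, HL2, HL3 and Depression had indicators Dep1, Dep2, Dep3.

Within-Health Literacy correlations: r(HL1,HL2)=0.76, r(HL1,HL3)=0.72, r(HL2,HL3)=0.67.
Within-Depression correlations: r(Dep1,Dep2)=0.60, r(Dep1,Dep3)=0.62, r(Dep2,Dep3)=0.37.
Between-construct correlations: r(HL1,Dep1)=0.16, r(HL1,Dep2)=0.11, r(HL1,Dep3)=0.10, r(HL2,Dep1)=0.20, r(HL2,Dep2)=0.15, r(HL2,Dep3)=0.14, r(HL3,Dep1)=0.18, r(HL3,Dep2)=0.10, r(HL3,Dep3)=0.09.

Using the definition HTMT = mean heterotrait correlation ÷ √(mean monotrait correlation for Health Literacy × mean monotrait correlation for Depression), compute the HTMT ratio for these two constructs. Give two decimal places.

Mean between = 1.23/9 = 0.1367.
Mean within-HL = 2.15/3 = 0.7167; mean within-Dep = 1.59/3 = 0.5300.
Geometric mean = √(0.7167 × 0.5300) = 0.6163.
HTMT = 0.1367 / 0.6163 = 0.22.

0.22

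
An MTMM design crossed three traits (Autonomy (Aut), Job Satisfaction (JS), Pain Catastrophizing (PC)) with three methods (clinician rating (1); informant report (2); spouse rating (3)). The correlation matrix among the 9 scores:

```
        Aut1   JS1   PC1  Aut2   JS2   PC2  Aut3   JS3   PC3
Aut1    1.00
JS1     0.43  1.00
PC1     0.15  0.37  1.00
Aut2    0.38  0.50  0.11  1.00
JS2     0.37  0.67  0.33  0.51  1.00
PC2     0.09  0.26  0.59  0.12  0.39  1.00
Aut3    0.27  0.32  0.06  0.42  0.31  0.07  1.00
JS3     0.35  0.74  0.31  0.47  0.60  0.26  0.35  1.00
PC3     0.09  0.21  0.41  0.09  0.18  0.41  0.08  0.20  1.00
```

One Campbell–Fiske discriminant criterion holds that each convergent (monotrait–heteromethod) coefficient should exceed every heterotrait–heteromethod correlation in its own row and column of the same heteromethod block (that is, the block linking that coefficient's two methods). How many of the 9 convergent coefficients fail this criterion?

3

Convergent coefficients and their comparison sets:
Aut (methods 1·2): 0.38 vs {0.37, 0.50, 0.09, 0.11} → fail.
Aut (methods 1·3): 0.27 vs {0.35, 0.32, 0.09, 0.06} → fail.
Aut (methods 2·3): 0.42 vs {0.47, 0.31, 0.09, 0.07} → fail.
JS (methods 1·2): 0.67 vs {0.50, 0.37, 0.26, 0.33} → pass.
JS (methods 1·3): 0.74 vs {0.32, 0.35, 0.21, 0.31} → pass.
JS (methods 2·3): 0.60 vs {0.31, 0.47, 0.18, 0.26} → pass.
PC (methods 1·2): 0.59 vs {0.11, 0.09, 0.33, 0.26} → pass.
PC (methods 1·3): 0.41 vs {0.06, 0.09, 0.31, 0.21} → pass.
PC (methods 2·3): 0.41 vs {0.07, 0.09, 0.26, 0.18} → pass.
3 of 9 fail.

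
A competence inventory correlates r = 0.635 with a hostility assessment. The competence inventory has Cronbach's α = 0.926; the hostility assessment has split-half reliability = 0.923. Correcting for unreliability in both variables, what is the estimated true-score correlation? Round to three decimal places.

r_true = r_obs / √(r_xx · r_yy) = 0.635 / √(0.926 × 0.923) = 0.635 / √0.854698 = 0.635 / 0.9245 ≈ 0.687.

0.687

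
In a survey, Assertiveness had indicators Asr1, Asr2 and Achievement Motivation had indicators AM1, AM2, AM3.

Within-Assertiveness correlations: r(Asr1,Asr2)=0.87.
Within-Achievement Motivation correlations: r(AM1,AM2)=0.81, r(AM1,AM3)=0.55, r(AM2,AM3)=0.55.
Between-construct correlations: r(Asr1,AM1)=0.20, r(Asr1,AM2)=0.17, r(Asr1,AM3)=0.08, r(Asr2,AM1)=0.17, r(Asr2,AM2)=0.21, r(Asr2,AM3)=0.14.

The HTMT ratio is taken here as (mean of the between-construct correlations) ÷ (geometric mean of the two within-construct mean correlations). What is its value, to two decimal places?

0.22

Mean between = 0.97/6 = 0.1617.
Mean within-Asr = 0.87/1 = 0.8700; mean within-AM = 1.91/3 = 0.6367.
Geometric mean = √(0.8700 × 0.6367) = 0.7443.
HTMT = 0.1617 / 0.7443 = 0.22.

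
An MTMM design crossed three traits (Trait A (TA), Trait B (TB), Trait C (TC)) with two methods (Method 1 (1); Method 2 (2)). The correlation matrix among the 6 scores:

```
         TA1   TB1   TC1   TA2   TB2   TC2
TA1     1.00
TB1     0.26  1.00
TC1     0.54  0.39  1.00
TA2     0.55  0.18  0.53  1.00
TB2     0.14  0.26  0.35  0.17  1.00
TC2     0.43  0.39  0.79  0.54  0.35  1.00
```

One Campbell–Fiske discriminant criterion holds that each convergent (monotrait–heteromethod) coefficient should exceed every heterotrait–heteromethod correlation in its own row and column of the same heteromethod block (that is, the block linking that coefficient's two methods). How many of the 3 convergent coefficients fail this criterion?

1

Checking each validity diagonal entry against its comparison values:
TA (methods 1·2): 0.55 vs {0.14, 0.18, 0.43, 0.53} → pass.
TB (methods 1·2): 0.26 vs {0.18, 0.14, 0.39, 0.35} → fail.
TC (methods 1·2): 0.79 vs {0.53, 0.43, 0.35, 0.39} → pass.
1 of 3 fail.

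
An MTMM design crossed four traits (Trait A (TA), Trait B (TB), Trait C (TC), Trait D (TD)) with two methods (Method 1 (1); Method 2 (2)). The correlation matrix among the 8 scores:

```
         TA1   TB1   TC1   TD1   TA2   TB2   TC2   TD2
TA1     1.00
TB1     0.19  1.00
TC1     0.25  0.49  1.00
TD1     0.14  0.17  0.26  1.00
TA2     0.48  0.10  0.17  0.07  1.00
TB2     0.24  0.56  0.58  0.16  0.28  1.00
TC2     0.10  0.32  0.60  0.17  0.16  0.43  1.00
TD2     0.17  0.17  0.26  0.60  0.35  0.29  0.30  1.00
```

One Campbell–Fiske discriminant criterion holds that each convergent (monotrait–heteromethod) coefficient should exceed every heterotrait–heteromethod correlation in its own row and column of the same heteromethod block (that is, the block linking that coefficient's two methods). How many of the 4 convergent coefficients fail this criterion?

1

Checking each validity diagonal entry against its comparison values:
TA (methods 1·2): 0.48 vs {0.24, 0.10, 0.10, 0.17, 0.17, 0.07} → pass.
TB (methods 1·2): 0.56 vs {0.10, 0.24, 0.32, 0.58, 0.17, 0.16} → fail.
TC (methods 1·2): 0.60 vs {0.17, 0.10, 0.58, 0.32, 0.26, 0.17} → pass.
TD (methods 1·2): 0.60 vs {0.07, 0.17, 0.16, 0.17, 0.17, 0.26} → pass.
1 of 4 fail.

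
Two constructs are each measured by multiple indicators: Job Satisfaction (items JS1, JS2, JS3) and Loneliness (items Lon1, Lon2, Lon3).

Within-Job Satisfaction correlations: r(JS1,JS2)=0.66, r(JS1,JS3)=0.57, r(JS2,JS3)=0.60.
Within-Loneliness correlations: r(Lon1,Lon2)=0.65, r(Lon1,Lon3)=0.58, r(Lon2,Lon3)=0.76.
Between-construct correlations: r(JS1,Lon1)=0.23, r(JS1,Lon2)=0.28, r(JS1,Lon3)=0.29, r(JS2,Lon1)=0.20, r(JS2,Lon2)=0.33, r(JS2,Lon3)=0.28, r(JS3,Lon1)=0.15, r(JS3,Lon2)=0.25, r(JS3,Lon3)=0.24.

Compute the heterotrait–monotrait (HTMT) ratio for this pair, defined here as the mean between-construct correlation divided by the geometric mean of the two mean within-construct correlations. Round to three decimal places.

0.393

Mean between = 2.25/9 = 0.2500.
Mean within-JS = 1.83/3 = 0.6100; mean within-Lon = 1.99/3 = 0.6633.
Geometric mean = √(0.6100 × 0.6633) = 0.6361.
HTMT = 0.2500 / 0.6361 = 0.393.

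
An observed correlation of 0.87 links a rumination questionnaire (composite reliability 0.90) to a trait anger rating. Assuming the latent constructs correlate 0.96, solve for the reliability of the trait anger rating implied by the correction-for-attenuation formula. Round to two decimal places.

0.91

r_true = r_obs / √(r_xx · r_yy) ⇒ 0.96 = 0.87 / √(0.90 · r_yy).
√(0.90 · r_yy) = 0.87 / 0.96 = 0.9063; 0.90 · r_yy = 0.8214; r_yy = 0.8214 / 0.90 ≈ 0.91.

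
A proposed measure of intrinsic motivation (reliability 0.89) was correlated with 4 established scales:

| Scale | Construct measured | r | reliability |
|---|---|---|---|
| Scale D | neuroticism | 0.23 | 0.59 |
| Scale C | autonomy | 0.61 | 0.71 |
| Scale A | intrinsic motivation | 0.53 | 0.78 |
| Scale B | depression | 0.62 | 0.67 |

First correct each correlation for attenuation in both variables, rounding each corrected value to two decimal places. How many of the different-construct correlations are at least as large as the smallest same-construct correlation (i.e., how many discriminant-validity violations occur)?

2

Disattenuated r (r / √(r_scale · r_new)):
  Scale D (disc): 0.23 / √(0.59·0.89) = 0.32
  Scale C (disc): 0.61 / √(0.71·0.89) = 0.77
  Scale A (conv): 0.53 / √(0.78·0.89) = 0.64
  Scale B (disc): 0.62 / √(0.67·0.89) = 0.80
Smallest convergent = 0.64. Discriminant values: 0.32, 0.77, 0.80; count ≥ 0.64 → 2.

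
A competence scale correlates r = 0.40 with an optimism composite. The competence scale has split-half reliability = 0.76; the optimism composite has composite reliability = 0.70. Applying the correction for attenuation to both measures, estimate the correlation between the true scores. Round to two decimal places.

r_true = r_obs / √(r_xx · r_yy) = 0.40 / √(0.76 × 0.70) = 0.40 / √0.5320 = 0.40 / 0.7294 ≈ 0.55.

0.55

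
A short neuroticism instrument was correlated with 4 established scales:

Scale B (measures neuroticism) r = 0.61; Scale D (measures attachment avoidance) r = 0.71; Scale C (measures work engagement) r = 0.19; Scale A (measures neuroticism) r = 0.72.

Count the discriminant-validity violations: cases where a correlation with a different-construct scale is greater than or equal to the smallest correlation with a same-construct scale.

1

Convergent (same construct = neuroticism): Scale B, Scale A.
Smallest convergent = 0.61. Discriminant values: 0.71, 0.19; count ≥ 0.61 → 1.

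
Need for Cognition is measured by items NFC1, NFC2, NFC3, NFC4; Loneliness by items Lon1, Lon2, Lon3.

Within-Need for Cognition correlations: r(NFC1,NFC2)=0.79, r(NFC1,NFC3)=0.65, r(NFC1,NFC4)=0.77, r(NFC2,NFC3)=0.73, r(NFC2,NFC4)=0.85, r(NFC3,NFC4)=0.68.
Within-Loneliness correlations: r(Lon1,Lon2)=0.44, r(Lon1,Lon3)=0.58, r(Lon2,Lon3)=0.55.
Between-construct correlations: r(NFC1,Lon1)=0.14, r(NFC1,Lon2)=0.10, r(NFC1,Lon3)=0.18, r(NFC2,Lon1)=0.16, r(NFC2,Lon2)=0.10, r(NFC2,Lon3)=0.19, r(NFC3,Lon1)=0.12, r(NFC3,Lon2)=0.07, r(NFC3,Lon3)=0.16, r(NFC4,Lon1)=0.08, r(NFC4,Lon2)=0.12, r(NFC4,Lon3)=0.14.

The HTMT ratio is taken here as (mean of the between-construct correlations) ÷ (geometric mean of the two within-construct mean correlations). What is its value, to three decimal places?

Between-construct mean = 1.56/12 = 0.1300.
Mean within-NFC = 4.47/6 = 0.7450; mean within-Lon = 1.57/3 = 0.5233.
Geometric mean = √(0.7450 × 0.5233) = 0.6244.
HTMT = 0.1300 / 0.6244 = 0.208.

0.208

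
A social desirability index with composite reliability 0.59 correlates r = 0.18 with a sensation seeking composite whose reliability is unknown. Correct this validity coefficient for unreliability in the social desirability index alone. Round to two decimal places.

0.23

Single correction: r_c = r_obs / √r_xx = 0.18 / √0.59 = 0.18 / 0.7681 ≈ 0.23.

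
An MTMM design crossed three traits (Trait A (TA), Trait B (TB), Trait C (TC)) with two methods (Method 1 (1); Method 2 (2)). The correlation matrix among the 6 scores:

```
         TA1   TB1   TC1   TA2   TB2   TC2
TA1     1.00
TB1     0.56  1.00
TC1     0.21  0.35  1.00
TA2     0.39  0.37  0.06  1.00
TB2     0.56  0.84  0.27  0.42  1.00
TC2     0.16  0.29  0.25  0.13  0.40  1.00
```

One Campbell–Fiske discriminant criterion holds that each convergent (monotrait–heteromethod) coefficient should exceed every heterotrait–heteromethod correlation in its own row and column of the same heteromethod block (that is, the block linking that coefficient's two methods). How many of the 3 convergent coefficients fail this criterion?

Convergent coefficients and their comparison sets:
TA (methods 1·2): 0.39 vs {0.56, 0.37, 0.16, 0.06} → fail.
TB (methods 1·2): 0.84 vs {0.37, 0.56, 0.29, 0.27} → pass.
TC (methods 1·2): 0.25 vs {0.06, 0.16, 0.27, 0.29} → fail.
2 of 3 fail.

2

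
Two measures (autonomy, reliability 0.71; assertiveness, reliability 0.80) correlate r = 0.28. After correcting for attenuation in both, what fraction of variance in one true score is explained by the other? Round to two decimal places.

0.14

Disattenuated r = 0.28 / √(0.71 × 0.80) = 0.28 / 0.7537 = 0.3715.
Shared true-score variance = 0.3715² = 0.1380 ≈ 0.14.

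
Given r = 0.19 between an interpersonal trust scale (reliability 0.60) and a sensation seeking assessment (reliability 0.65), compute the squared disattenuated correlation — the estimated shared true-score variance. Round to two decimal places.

0.09

Disattenuated r = 0.19 / √(0.60 × 0.65) = 0.19 / 0.6245 = 0.3042.
Shared true-score variance = 0.3042² = 0.0925 ≈ 0.09.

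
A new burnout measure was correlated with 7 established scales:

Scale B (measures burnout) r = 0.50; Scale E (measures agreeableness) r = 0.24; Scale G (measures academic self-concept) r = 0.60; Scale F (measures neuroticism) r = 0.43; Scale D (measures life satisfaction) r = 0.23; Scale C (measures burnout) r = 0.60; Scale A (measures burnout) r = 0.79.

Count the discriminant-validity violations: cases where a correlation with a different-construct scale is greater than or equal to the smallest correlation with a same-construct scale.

Convergent (same construct = burnout): Scale B, Scale C, Scale A.
Smallest convergent = 0.50. Discriminant values: 0.24, 0.60, 0.43, 0.23; count ≥ 0.50 → 1.

1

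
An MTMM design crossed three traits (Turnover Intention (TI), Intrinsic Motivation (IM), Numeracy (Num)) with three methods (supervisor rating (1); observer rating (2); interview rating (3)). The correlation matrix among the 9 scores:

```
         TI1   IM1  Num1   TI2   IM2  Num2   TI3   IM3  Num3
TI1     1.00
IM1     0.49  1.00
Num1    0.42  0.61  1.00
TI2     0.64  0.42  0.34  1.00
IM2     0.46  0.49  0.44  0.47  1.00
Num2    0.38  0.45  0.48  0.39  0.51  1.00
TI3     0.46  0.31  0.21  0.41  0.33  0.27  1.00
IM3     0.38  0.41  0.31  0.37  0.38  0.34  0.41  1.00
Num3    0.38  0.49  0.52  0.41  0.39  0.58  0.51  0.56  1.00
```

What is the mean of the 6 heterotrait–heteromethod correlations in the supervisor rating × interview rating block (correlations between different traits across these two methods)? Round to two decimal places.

0.35

HTHM values (method 1 × method 3): 0.38, 0.38, 0.31, 0.49, 0.21, 0.31; mean = 2.08/6 = 0.35.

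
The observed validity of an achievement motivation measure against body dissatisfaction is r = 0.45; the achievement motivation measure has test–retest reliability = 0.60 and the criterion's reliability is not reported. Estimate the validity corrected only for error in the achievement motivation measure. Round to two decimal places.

0.58

Single correction: r_c = r_obs / √r_xx = 0.45 / √0.60 = 0.45 / 0.7746 ≈ 0.58.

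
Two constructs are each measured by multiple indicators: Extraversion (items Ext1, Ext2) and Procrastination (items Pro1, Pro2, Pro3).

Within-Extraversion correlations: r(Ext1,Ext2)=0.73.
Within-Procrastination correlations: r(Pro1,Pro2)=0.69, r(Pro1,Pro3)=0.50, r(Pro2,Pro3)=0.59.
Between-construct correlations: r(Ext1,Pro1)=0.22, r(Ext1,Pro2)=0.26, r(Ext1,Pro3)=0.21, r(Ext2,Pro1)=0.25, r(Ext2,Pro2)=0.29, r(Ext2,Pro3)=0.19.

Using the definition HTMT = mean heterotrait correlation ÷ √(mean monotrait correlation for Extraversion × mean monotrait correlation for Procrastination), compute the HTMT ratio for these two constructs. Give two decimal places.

0.36

Between-construct mean = 1.42/6 = 0.2367.
Mean within-Ext = 0.73/1 = 0.7300; mean within-Pro = 1.78/3 = 0.5933.
Geometric mean = √(0.7300 × 0.5933) = 0.6581.
HTMT = 0.2367 / 0.6581 = 0.36.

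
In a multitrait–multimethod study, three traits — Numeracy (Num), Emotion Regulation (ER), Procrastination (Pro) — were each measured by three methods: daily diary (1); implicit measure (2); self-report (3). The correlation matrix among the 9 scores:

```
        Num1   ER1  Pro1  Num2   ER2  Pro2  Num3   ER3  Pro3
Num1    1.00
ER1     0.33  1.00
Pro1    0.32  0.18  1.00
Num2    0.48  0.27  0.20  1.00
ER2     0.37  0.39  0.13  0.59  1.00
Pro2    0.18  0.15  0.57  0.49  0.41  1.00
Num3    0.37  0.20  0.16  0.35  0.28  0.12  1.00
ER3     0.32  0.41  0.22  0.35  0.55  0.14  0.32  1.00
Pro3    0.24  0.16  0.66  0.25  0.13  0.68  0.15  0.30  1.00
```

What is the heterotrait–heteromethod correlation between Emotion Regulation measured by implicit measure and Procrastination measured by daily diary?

Different traits and methods: r(ER2, Pro1) = 0.13.

0.13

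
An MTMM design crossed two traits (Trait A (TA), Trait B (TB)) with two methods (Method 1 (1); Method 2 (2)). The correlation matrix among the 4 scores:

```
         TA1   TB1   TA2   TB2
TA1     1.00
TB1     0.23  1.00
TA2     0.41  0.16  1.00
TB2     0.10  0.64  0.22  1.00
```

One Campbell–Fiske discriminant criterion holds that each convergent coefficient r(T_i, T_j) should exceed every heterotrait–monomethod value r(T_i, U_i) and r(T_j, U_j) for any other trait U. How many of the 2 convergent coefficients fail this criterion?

Each convergent coefficient versus the relevant comparison correlations:
TA (methods 1·2): 0.41 vs {0.23, 0.22} → pass.
TB (methods 1·2): 0.64 vs {0.23, 0.22} → pass.
0 of 2 fail.

0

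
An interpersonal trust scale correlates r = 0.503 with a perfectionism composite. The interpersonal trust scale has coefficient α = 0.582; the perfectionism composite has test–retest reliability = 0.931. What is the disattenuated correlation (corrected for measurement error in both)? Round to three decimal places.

0.683

r_true = r_obs / √(r_xx · r_yy) = 0.503 / √(0.582 × 0.931) = 0.503 / √0.541842 = 0.503 / 0.7361 ≈ 0.683.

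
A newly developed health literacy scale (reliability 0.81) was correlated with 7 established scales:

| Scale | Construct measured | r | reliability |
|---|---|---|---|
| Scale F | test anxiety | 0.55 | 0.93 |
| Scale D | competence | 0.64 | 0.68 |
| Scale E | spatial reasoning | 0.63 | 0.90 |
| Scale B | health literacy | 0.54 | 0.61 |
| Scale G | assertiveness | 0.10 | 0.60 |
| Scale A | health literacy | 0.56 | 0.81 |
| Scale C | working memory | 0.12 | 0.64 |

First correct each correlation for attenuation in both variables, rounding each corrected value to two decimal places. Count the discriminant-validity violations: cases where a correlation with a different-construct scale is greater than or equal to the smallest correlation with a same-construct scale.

2

Disattenuated r (r / √(r_scale · r_new)):
  Scale F (disc): 0.55 / √(0.93·0.81) = 0.63
  Scale D (disc): 0.64 / √(0.68·0.81) = 0.86
  Scale E (disc): 0.63 / √(0.90·0.81) = 0.74
  Scale B (conv): 0.54 / √(0.61·0.81) = 0.77
  Scale G (disc): 0.10 / √(0.60·0.81) = 0.14
  Scale A (conv): 0.56 / √(0.81·0.81) = 0.69
  Scale C (disc): 0.12 / √(0.64·0.81) = 0.17
Smallest convergent = 0.69. Discriminant values: 0.63, 0.86, 0.74, 0.14, 0.17; count ≥ 0.69 → 2.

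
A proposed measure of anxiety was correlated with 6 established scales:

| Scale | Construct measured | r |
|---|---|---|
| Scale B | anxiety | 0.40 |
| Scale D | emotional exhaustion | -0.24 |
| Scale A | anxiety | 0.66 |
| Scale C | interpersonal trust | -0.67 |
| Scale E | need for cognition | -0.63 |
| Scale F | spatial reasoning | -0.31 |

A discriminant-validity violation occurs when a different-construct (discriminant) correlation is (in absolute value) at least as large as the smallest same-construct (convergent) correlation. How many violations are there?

Convergent (same construct = anxiety): Scale B, Scale A.
Smallest convergent = 0.40. Discriminant |r|: 0.24, 0.67, 0.63, 0.31; count ≥ 0.40 → 2.

2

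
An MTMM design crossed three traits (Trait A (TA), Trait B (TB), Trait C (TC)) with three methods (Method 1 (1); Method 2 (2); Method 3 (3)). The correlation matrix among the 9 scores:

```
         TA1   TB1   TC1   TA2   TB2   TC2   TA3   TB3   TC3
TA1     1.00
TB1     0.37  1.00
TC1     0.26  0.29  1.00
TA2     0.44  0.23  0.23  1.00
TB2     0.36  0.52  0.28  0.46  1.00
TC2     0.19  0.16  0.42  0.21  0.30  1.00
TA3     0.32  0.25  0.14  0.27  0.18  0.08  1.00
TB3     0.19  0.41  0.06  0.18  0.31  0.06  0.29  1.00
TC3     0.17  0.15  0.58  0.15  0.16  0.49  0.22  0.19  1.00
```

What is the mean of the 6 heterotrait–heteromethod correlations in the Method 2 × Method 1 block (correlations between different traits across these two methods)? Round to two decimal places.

0.24

HTHM values (method 2 × method 1): 0.23, 0.23, 0.36, 0.28, 0.19, 0.16; mean = 1.45/6 = 0.24.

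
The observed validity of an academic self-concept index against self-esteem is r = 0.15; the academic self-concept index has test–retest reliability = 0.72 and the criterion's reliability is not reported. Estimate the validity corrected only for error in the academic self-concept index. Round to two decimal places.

Single correction: r_c = r_obs / √r_xx = 0.15 / √0.72 = 0.15 / 0.8485 ≈ 0.18.

0.18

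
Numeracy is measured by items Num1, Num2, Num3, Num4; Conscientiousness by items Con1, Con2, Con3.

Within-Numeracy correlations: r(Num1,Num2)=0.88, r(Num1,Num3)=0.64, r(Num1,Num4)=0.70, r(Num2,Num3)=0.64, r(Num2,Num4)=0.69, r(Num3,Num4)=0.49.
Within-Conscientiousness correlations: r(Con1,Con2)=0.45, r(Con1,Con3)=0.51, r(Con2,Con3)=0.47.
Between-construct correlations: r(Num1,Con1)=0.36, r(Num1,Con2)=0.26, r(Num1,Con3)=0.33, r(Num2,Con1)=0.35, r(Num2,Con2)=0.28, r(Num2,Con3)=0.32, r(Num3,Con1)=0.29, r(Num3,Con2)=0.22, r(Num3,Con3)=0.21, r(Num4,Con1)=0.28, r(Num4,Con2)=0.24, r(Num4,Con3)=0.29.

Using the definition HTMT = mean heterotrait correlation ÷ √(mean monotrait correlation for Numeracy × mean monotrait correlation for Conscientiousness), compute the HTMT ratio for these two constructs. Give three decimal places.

0.505

Mean between = 3.43/12 = 0.2858.
Mean within-Num = 4.04/6 = 0.6733; mean within-Con = 1.43/3 = 0.4767.
Geometric mean = √(0.6733 × 0.4767) = 0.5665.
HTMT = 0.2858 / 0.5665 = 0.505.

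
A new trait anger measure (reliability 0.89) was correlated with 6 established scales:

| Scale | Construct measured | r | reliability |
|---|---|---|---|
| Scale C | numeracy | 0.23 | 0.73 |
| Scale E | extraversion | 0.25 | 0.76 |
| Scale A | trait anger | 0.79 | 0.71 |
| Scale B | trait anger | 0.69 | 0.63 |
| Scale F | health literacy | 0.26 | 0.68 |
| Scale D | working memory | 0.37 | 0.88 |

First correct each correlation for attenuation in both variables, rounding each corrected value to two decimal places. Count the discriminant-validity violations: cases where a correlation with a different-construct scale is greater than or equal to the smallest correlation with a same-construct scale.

Disattenuated r (r / √(r_scale · r_new)):
  Scale C (disc): 0.23 / √(0.73·0.89) = 0.29
  Scale E (disc): 0.25 / √(0.76·0.89) = 0.30
  Scale A (conv): 0.79 / √(0.71·0.89) = 0.99
  Scale B (conv): 0.69 / √(0.63·0.89) = 0.92
  Scale F (disc): 0.26 / √(0.68·0.89) = 0.33
  Scale D (disc): 0.37 / √(0.88·0.89) = 0.42
Smallest convergent = 0.92. Discriminant values: 0.29, 0.30, 0.33, 0.42; count ≥ 0.92 → 0.

0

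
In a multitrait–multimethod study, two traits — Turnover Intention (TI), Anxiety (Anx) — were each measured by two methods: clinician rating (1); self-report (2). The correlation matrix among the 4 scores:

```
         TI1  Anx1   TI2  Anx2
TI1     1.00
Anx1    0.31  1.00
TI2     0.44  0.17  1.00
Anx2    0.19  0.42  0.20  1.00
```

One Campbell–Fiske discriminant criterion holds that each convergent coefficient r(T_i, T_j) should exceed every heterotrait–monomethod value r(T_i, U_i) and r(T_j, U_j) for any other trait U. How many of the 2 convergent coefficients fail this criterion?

0

Checking each validity diagonal entry against its comparison values:
TI (methods 1·2): 0.44 vs {0.31, 0.20} → pass.
Anx (methods 1·2): 0.42 vs {0.31, 0.20} → pass.
0 of 2 fail.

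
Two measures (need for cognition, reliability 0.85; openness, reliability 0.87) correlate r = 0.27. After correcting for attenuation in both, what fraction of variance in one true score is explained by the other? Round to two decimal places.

0.10

Disattenuated r = 0.27 / √(0.85 × 0.87) = 0.27 / 0.8599 = 0.3140.
Shared true-score variance = 0.3140² = 0.0986 ≈ 0.10.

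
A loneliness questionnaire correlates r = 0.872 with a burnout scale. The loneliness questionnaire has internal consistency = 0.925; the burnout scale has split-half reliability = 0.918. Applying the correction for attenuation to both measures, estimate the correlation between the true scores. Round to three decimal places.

0.946

r_true = r_obs / √(r_xx · r_yy) = 0.872 / √(0.925 × 0.918) = 0.872 / √0.849150 = 0.872 / 0.9215 ≈ 0.946.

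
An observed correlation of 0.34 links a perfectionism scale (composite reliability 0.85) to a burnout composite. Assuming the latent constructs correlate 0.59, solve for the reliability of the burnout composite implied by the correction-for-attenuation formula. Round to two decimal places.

0.39

r_true = r_obs / √(r_xx · r_yy) ⇒ 0.59 = 0.34 / √(0.85 · r_yy).
√(0.85 · r_yy) = 0.34 / 0.59 = 0.5763; 0.85 · r_yy = 0.3321; r_yy = 0.3321 / 0.85 ≈ 0.39.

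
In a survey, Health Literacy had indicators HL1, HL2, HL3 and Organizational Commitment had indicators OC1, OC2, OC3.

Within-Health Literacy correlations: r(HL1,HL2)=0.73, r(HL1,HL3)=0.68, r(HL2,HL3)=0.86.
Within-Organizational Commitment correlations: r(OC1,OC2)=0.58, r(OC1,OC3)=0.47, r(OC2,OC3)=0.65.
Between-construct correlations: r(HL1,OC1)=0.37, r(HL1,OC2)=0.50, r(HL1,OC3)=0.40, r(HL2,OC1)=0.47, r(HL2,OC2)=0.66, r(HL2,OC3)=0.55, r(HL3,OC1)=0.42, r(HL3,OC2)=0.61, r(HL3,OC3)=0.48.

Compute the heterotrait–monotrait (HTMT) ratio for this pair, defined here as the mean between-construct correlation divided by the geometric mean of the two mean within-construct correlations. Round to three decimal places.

Mean between = 4.46/9 = 0.4956.
Mean within-HL = 2.27/3 = 0.7567; mean within-OC = 1.70/3 = 0.5667.
Geometric mean = √(0.7567 × 0.5667) = 0.6548.
HTMT = 0.4956 / 0.6548 = 0.757.

0.757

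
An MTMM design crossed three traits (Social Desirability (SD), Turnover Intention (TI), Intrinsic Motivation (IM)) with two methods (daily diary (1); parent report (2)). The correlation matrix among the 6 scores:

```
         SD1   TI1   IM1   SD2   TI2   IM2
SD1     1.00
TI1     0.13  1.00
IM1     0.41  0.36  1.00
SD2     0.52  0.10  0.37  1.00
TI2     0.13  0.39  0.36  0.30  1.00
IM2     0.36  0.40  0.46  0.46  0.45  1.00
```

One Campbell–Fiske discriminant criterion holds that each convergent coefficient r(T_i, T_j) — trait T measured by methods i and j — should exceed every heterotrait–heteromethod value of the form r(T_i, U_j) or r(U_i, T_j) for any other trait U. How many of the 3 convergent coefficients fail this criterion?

Checking each validity diagonal entry against its comparison values:
SD (methods 1·2): 0.52 vs {0.13, 0.10, 0.36, 0.37} → pass.
TI (methods 1·2): 0.39 vs {0.10, 0.13, 0.40, 0.36} → fail.
IM (methods 1·2): 0.46 vs {0.37, 0.36, 0.36, 0.40} → pass.
1 of 3 fail.

1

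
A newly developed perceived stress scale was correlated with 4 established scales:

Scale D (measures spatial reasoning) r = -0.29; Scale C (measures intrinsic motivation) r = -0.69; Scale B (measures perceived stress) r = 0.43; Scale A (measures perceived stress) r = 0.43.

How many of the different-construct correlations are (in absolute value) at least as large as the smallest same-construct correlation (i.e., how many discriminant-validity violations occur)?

Convergent (same construct = perceived stress): Scale B, Scale A.
Smallest convergent = 0.43. Discriminant |r|: 0.29, 0.69; count ≥ 0.43 → 1.

1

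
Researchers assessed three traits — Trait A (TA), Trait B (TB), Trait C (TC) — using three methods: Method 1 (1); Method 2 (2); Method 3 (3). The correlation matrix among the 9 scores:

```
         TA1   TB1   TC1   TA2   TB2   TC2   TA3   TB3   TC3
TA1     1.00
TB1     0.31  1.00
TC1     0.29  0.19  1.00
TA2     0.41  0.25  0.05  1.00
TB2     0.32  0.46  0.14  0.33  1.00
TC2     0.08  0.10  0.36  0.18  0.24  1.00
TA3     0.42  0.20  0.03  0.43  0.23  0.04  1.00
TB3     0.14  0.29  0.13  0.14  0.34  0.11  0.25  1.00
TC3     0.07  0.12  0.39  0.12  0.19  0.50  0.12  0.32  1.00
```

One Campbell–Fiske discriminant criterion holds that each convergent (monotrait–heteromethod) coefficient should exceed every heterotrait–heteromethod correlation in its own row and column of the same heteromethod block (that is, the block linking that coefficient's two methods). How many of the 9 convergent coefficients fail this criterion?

0

Each convergent coefficient versus the relevant comparison correlations:
TA (methods 1·2): 0.41 vs {0.32, 0.25, 0.08, 0.05} → pass.
TA (methods 1·3): 0.42 vs {0.14, 0.20, 0.07, 0.03} → pass.
TA (methods 2·3): 0.43 vs {0.14, 0.23, 0.12, 0.04} → pass.
TB (methods 1·2): 0.46 vs {0.25, 0.32, 0.10, 0.14} → pass.
TB (methods 1·3): 0.29 vs {0.20, 0.14, 0.12, 0.13} → pass.
TB (methods 2·3): 0.34 vs {0.23, 0.14, 0.19, 0.11} → pass.
TC (methods 1·2): 0.36 vs {0.05, 0.08, 0.14, 0.10} → pass.
TC (methods 1·3): 0.39 vs {0.03, 0.07, 0.13, 0.12} → pass.
TC (methods 2·3): 0.50 vs {0.04, 0.12, 0.11, 0.19} → pass.
0 of 9 fail.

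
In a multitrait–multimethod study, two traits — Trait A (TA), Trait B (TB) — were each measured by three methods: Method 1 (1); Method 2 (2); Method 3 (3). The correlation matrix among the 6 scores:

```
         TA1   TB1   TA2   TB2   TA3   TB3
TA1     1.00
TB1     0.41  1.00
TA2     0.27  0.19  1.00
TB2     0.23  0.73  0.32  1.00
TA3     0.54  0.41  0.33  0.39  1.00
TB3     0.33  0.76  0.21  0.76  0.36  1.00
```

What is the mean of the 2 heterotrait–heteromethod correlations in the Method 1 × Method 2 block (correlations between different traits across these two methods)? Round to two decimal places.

0.21

HTHM values (method 1 × method 2): 0.23, 0.19; mean = 0.42/2 = 0.21.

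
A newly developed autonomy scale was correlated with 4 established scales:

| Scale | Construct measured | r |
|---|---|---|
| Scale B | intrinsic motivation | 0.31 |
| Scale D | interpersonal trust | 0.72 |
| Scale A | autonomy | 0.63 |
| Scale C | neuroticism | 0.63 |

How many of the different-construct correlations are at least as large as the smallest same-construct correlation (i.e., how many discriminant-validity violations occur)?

2

Convergent (same construct = autonomy): Scale A.
Smallest convergent = 0.63. Discriminant values: 0.31, 0.72, 0.63; count ≥ 0.63 → 2.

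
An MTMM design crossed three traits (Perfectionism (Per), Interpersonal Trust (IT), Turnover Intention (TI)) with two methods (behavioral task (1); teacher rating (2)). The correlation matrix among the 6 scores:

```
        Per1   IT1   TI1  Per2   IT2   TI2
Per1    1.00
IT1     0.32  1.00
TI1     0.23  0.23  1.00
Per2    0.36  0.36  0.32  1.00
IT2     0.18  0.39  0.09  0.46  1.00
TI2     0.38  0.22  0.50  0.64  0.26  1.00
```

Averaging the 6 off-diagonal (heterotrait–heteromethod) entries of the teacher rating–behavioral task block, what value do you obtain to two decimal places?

HTHM values (method 2 × method 1): 0.36, 0.32, 0.18, 0.09, 0.38, 0.22; mean = 1.55/6 = 0.26.

0.26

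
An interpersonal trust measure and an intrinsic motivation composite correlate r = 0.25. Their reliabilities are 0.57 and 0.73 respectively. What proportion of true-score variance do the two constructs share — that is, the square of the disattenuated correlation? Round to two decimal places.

0.15

Disattenuated r = 0.25 / √(0.57 × 0.73) = 0.25 / 0.6451 = 0.3875.
Shared true-score variance = 0.3875² = 0.1502 ≈ 0.15.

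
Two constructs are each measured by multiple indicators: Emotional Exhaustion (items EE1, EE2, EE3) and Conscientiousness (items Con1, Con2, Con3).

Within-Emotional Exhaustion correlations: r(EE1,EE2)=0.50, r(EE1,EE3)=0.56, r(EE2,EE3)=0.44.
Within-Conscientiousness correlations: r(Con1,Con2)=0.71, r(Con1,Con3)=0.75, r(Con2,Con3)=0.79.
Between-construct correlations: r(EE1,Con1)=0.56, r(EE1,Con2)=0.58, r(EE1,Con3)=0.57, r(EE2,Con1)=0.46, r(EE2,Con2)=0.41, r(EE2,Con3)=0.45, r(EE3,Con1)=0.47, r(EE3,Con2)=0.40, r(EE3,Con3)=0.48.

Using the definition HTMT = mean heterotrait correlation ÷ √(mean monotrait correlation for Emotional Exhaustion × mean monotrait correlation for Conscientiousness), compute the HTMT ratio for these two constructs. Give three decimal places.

Between-construct mean = 4.38/9 = 0.4867.
Mean within-EE = 1.50/3 = 0.5000; mean within-Con = 2.25/3 = 0.7500.
Geometric mean = √(0.5000 × 0.7500) = 0.6124.
HTMT = 0.4867 / 0.6124 = 0.795.

0.795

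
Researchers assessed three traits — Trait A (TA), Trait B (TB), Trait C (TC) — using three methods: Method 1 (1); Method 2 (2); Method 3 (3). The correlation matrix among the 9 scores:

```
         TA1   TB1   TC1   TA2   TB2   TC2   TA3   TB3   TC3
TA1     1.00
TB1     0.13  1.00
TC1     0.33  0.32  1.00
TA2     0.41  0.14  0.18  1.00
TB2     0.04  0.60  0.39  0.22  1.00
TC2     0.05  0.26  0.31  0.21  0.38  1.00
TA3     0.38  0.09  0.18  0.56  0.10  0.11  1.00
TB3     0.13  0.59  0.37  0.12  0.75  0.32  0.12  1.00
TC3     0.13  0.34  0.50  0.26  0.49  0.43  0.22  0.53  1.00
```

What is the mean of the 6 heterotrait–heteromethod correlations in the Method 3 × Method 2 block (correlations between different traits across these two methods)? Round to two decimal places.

HTHM values (method 3 × method 2): 0.10, 0.11, 0.12, 0.32, 0.26, 0.49; mean = 1.40/6 = 0.23.

0.23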